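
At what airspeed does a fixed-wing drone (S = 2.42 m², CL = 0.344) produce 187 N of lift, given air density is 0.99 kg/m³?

v = 21.3 m/s

L = ½ρv²S·CL ⇒ v = √(2L/(ρ·S·CL))
v = √(2 × 187 / (0.99 × 2.42 × 0.344)) = √453.8 = 21.3 m/s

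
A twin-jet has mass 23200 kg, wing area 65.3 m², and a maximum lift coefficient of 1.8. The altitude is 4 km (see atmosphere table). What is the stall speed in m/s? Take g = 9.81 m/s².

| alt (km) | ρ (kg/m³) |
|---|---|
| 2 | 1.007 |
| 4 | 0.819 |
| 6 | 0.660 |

At 4 km, from the table: ρ = 0.819 kg/m³.
Stall occurs when L = W at CL,max. W = mg = 23200 × 9.81 = 2.276×10^5 N.
V_stall = √(2W/(ρ·S·CL,max)) = √(2 × 2.276×10^5 / (0.819 × 65.3 × 1.8))
V_stall = √4728 = 68.8 m/s

V_stall = 68.8 m/s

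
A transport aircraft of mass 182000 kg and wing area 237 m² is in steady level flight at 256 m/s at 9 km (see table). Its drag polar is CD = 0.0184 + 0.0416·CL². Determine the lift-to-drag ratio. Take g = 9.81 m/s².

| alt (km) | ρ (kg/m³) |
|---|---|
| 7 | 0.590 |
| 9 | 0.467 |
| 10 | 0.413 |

L/D = 17.3

At 9 km, from the table: ρ = 0.467 kg/m³.
Level flight ⇒ L = W = m·g = 182000 × 9.81 = 1.7854×10^6 N.
q = ½ρv² = ½ × 0.467 × 256² = 15300 Pa.
CL = W/(q·S) = 1.7854×10^6 / (15300 × 237) = 0.4923.
CD = 0.0184 + 0.0416 × 0.4923² = 0.02848.
L/D = CL/CD = 0.4923 / 0.02848 = 17.3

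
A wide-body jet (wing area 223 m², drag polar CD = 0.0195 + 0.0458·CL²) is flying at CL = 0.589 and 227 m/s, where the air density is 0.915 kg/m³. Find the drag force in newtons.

D = 1.86×10^5 N

CD = 0.0195 + 0.0458 × 0.589² = 0.03539
D = ½ρv²S·CD = ½ × 0.915 × 227² × 223 × 0.03539 = 1.86×10^5 N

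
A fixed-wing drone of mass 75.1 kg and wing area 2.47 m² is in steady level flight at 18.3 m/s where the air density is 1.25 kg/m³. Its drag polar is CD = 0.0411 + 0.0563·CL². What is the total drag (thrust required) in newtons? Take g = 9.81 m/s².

D = 80.4 N

In steady level flight, lift balances weight: W = mg = 75.1 × 9.81 = 736.73 N.
Dynamic pressure q = 0.5 × 1.25 × 18.3² = 209.3 Pa.
CL = W/(q·S) = 736.73 / (209.3 × 2.47) = 1.425.
CD = 0.0411 + 0.0563 × 1.425² = 0.1554.
D = q·S·CD = 209.3 × 2.47 × 0.1554 = 80.36 N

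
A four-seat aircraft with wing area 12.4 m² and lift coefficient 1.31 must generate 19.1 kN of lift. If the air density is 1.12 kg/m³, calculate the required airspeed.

L = ½ρv²S·CL ⇒ v = √(2L/(ρ·S·CL))
v = √(2 × 19100 / (1.12 × 12.4 × 1.31)) = √2100 = 45.8 m/s

v = 45.8 m/s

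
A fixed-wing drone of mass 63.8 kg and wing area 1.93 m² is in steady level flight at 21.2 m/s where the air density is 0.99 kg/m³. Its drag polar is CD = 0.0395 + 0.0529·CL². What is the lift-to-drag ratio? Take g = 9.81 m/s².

Weight W = mg = 63.8 × 9.81 = 625.88 N; in level flight L = W.
q = ½ρv² = ½ × 0.99 × 21.2² = 222.5 Pa.
Required CL = L/(qS) = 625.88/(222.5·1.93) = 1.458.
CD = 0.0395 + 0.0529 × 1.458² = 0.1519.
L/D = CL/CD = 1.458 / 0.1519 = 9.6

L/D = 9.6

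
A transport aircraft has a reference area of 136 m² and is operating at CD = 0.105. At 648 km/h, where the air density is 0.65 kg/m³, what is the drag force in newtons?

Convert speed: v = 648 km/h ÷ 3.6 = 180 m/s.
Dynamic pressure q = ½ρv² = ½ × 0.65 × 180² = 10530 Pa.
D = q·S·CD = 10530 × 136 × 0.105 = 1.5×10^5 N ≈ 150 kN

D = 1.5×10^5 N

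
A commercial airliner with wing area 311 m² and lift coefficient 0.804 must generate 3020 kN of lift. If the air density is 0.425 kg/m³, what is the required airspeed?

v = 238 m/s

L = ½ρv²S·CL ⇒ v = √(2L/(ρ·S·CL))
v = √(2 × 3.02×10^6 / (0.425 × 311 × 0.804)) = √56840 = 238 m/s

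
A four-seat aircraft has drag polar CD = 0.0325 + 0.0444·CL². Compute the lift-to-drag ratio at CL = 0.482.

CD = 0.0325 + 0.0444 × 0.482² = 0.04282
L/D = CL/CD = 0.482 / 0.04282 = 11.3

L/D = 11.3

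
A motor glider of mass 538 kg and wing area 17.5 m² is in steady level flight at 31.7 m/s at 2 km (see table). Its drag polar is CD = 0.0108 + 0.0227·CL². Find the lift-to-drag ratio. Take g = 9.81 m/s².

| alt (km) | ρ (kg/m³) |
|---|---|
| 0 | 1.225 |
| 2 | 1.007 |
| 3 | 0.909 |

L/D = 31.6

At 2 km, from the table: ρ = 1.007 kg/m³.
Weight W = mg = 538 × 9.81 = 5277.8 N; in level flight L = W.
q = ½ρv² = ½ × 1.007 × 31.7² = 506 Pa.
Required CL = L/(qS) = 5277.8/(506·17.5) = 0.5961.
CD = 0.0108 + 0.0227 × 0.5961² = 0.01887.
L/D = CL/CD = 0.5961 / 0.01887 = 31.6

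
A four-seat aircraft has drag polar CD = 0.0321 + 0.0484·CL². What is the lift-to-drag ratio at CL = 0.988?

L/D = 12.5

CD = 0.0321 + 0.0484 × 0.988² = 0.07935
L/D = CL/CD = 0.988 / 0.07935 = 12.5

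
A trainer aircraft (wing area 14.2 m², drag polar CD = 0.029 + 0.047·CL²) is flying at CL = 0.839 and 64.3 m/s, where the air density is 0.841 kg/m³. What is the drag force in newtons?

D = 1530 N

CD = 0.029 + 0.047 × 0.839² = 0.06208
D = ½ρv²S·CD = ½ × 0.841 × 64.3² × 14.2 × 0.06208 = 1530 N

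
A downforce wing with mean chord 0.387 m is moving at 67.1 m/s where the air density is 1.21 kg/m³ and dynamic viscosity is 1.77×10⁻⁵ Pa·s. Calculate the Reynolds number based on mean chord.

Re = 1.78×10^6

Re = ρ·v·c/μ = 1.21 × 67.1 × 0.387 / (1.77×10⁻⁵) = 1.78×10^6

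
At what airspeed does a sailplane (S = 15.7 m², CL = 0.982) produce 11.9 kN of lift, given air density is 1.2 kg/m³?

v = 35.9 m/s

L = ½ρv²S·CL ⇒ v = √(2L/(ρ·S·CL))
v = √(2 × 11900 / (1.2 × 15.7 × 0.982)) = √1286 = 35.9 m/s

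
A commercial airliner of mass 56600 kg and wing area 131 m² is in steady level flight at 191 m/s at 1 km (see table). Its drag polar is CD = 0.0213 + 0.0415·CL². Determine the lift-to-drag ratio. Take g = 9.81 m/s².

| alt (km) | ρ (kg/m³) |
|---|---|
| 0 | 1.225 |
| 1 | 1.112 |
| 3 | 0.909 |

L/D = 9.04

At 1 km, from the table: ρ = 1.112 kg/m³.
Weight W = mg = 56600 × 9.81 = 5.5525×10^5 N; in level flight L = W.
Dynamic pressure q = 0.5 × 1.112 × 191² = 20280 Pa.
Required CL = L/(qS) = 5.5525×10^5/(20280·131) = 0.209.
CD = 0.0213 + 0.0415 × 0.209² = 0.02311.
L/D = CL/CD = 0.209 / 0.02311 = 9.04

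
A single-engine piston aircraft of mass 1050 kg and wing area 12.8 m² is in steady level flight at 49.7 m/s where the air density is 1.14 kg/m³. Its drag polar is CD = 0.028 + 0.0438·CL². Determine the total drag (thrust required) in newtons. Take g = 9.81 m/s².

Level flight ⇒ L = W = m·g = 1050 × 9.81 = 10300 N.
Dynamic pressure q = 0.5 × 1.14 × 49.7² = 1408 Pa.
CL = 2W/(ρv²S) = 2×10300/(1.14×49.7²×12.8) = 0.5716.
CD = 0.028 + 0.0438 × 0.5716² = 0.04231.
D = q·S·CD = 1408 × 12.8 × 0.04231 = 762.5 N

D = 762 N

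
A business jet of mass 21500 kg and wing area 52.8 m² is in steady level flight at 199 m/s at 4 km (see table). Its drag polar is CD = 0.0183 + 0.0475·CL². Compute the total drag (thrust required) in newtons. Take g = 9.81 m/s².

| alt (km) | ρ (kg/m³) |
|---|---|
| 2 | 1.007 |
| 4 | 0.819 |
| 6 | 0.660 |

At 4 km, from the table: ρ = 0.819 kg/m³.
In steady level flight, lift balances weight: W = mg = 21500 × 9.81 = 2.1092×10^5 N.
q = ½ρv² = ½ × 0.819 × 199² = 16220 Pa.
CL = W/(q·S) = 2.1092×10^5 / (16220 × 52.8) = 0.2463.
CD = 0.0183 + 0.0475 × 0.2463² = 0.02118.
D = q·S·CD = 16220 × 52.8 × 0.02118 = 18140 N

D = 18100 N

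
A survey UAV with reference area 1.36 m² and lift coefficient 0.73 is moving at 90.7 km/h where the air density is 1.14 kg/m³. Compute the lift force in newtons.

L = 359 N

Convert speed: v = 90.7 km/h ÷ 3.6 = 25.19 m/s.
L = ½ρv²S·CL = ½ × 1.14 × 25.19² × 1.36 × 0.73 = 359 N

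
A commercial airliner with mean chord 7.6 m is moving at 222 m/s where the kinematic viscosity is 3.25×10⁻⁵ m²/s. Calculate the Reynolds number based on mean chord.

Re = v·c/ν = 222 × 7.6 / (3.25×10⁻⁵) = 5.19×10^7

Re = 5.19×10^7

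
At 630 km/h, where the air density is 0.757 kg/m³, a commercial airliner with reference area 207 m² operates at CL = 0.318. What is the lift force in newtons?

Convert speed: v = 630 km/h ÷ 3.6 = 175 m/s.
L = ½ρv²S·CL = ½ × 0.757 × 175² × 207 × 0.318 = 7.63×10^5 N ≈ 763 kN

L = 7.63×10^5 N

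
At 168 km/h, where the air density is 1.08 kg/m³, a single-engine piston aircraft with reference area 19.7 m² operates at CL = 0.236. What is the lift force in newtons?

L = 5470 N

Convert speed: v = 168 km/h ÷ 3.6 = 46.67 m/s.
L = ½ρv²S·CL = ½ × 1.08 × 46.67² × 19.7 × 0.236 = 5470 N ≈ 5.47 kN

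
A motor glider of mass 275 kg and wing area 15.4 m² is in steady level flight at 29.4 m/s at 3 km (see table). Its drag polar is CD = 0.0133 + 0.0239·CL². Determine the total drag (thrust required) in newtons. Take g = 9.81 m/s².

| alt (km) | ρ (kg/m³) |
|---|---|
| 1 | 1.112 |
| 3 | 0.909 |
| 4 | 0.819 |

At 3 km, from the table: ρ = 0.909 kg/m³.
In steady level flight, lift balances weight: W = mg = 275 × 9.81 = 2697.8 N.
q = ½ρv² = ½ × 0.909 × 29.4² = 392.9 Pa.
Required CL = L/(qS) = 2697.8/(392.9·15.4) = 0.4459.
CD = 0.0133 + 0.0239 × 0.4459² = 0.01805.
D = q·S·CD = 392.9 × 15.4 × 0.01805 = 109.2 N

D = 109 N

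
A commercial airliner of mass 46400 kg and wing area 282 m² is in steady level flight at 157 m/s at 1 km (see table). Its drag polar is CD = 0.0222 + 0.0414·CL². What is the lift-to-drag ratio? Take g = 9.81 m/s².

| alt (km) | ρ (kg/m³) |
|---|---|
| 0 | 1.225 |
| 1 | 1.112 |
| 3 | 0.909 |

L/D = 5.17

At 1 km, from the table: ρ = 1.112 kg/m³.
Weight W = mg = 46400 × 9.81 = 4.5518×10^5 N; in level flight L = W.
q = ½ρv² = ½ × 1.112 × 157² = 13700 Pa.
CL = W/(q·S) = 4.5518×10^5 / (13700 × 282) = 0.1178.
CD = 0.0222 + 0.0414 × 0.1178² = 0.02277.
L/D = CL/CD = 0.1178 / 0.02277 = 5.17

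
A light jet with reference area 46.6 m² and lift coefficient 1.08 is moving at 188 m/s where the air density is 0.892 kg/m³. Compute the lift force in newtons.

L = ½ρv²S·CL = ½ × 0.892 × 188² × 46.6 × 1.08 = 7.93×10^5 N ≈ 793 kN

L = 7.93×10^5 N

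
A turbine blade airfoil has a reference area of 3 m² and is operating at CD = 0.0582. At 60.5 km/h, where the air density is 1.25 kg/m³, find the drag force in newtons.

Convert speed: v = 60.5 km/h ÷ 3.6 = 16.81 m/s.
D = ½ρv²S·CD = ½ × 1.25 × 16.81² × 3 × 0.0582 = 30.8 N

D = 30.8 N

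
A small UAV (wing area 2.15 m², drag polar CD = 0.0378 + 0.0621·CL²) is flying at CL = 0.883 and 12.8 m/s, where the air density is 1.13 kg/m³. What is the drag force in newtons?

CD = 0.0378 + 0.0621 × 0.883² = 0.08622
D = ½ρv²S·CD = ½ × 1.13 × 12.8² × 2.15 × 0.08622 = 17.2 N

D = 17.2 N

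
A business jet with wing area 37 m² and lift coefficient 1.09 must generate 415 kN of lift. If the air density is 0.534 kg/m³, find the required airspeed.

L = ½ρv²S·CL ⇒ v = √(2L/(ρ·S·CL))
v = √(2 × 4.15×10^5 / (0.534 × 37 × 1.09)) = √38540 = 196 m/s

v = 196 m/s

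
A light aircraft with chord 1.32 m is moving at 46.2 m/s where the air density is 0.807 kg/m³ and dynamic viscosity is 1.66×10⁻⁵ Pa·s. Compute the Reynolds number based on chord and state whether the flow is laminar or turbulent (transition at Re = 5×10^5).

Re = 2.96×10^6 (turbulent)

Re = ρ·v·c/μ = 0.807 × 46.2 × 1.32 / (1.66×10⁻⁵) = 2.96×10^6
Since 2.96×10^6 > 5×10^5, the flow is turbulent.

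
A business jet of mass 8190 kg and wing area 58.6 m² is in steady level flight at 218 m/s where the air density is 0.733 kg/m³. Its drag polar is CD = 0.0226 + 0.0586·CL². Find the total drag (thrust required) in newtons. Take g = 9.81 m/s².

D = 23400 N

Weight W = mg = 8190 × 9.81 = 80344 N; in level flight L = W.
q = ½ρv² = ½ × 0.733 × 218² = 17420 Pa.
Required CL = L/(qS) = 80344/(17420·58.6) = 0.07872.
CD = 0.0226 + 0.0586 × 0.07872² = 0.02296.
D = q·S·CD = 17420 × 58.6 × 0.02296 = 23440 N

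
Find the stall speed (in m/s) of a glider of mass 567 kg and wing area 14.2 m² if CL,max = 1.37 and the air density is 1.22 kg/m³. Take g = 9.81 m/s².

V_stall = 21.6 m/s

Weight W = mg = 567 × 9.81 = 5562 N.
From L = ½ρV²S·CL,max = W: V_stall = √(2W/(ρSCL,max)) = √(2·5562/(1.22·14.2·1.37))
V_stall = √468.7 = 21.6 m/s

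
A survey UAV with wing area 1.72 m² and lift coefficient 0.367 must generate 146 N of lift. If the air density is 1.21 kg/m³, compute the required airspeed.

v = 19.6 m/s

L = ½ρv²S·CL ⇒ v = √(2L/(ρ·S·CL))
v = √(2 × 146 / (1.21 × 1.72 × 0.367)) = √382.3 = 19.6 m/s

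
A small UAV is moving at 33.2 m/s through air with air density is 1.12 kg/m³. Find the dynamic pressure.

q = ½ρv² = ½ × 1.12 × 33.2² = 617 Pa

q = 617 Pa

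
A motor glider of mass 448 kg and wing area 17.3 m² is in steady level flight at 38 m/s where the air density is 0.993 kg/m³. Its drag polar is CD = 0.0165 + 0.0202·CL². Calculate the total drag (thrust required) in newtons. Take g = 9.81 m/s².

Level flight ⇒ L = W = m·g = 448 × 9.81 = 4394.9 N.
q = ½ρv² = ½ × 0.993 × 38² = 716.9 Pa.
CL = 2W/(ρv²S) = 2×4394.9/(0.993×38²×17.3) = 0.3543.
CD = 0.0165 + 0.0202 × 0.3543² = 0.01904.
D = q·S·CD = 716.9 × 17.3 × 0.01904 = 236.1 N

D = 236 N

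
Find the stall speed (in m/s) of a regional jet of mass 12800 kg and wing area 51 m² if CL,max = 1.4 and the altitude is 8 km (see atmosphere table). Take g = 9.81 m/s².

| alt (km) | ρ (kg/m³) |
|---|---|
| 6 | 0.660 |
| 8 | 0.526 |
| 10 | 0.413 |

V_stall = 81.8 m/s

At 8 km, from the table: ρ = 0.526 kg/m³.
Weight W = mg = 12800 × 9.81 = 1.256×10^5 N.
V_stall = √(2W/(ρ·S·CL,max)) = √(2 × 1.256×10^5 / (0.526 × 51 × 1.4))
V_stall = √6687 = 81.8 m/s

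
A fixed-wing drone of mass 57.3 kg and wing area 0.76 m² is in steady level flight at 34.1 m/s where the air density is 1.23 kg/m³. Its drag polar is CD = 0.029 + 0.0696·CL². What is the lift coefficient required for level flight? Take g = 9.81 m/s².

Level flight ⇒ L = W = m·g = 57.3 × 9.81 = 562.11 N.
q = ½ρv² = ½ × 1.23 × 34.1² = 715.1 Pa.
CL = 2W/(ρv²S) = 2×562.11/(1.23×34.1²×0.76) = 1.034.

CL = 1.03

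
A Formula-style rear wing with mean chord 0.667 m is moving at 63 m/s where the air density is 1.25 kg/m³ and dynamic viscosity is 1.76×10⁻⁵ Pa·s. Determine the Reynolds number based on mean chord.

Re = 2.98×10^6

Re = ρ·v·c/μ = 1.25 × 63 × 0.667 / (1.76×10⁻⁵) = 2.98×10^6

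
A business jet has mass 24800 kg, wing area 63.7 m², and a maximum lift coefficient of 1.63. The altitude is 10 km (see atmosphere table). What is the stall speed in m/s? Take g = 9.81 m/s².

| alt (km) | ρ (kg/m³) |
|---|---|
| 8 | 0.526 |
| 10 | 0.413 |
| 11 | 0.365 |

V_stall = 107 m/s

At 10 km, from the table: ρ = 0.413 kg/m³.
At stall, lift equals weight: L = W = m·g = 24800 × 9.81 = 2.433×10^5 N.
From L = ½ρV²S·CL,max = W: V_stall = √(2W/(ρSCL,max)) = √(2·2.433×10^5/(0.413·63.7·1.63))
V_stall = √11350 = 107 m/s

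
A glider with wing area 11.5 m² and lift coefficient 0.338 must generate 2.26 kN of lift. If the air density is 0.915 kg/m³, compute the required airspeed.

L = ½ρv²S·CL ⇒ v = √(2L/(ρ·S·CL))
v = √(2 × 2260 / (0.915 × 11.5 × 0.338)) = √1271 = 35.6 m/s

v = 35.6 m/s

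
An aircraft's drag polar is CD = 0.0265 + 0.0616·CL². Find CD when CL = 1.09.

CD = 0.0265 + 0.0616 × 1.09² = 0.0265 + 0.07319 = 0.0997

CD = 0.0997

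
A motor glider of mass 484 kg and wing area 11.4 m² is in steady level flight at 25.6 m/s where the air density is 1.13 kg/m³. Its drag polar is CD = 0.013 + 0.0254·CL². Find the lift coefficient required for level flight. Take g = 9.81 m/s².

CL = 1.12

Weight W = mg = 484 × 9.81 = 4748 N; in level flight L = W.
q = ½ρv² = ½ × 1.13 × 25.6² = 370.3 Pa.
CL = W/(q·S) = 4748 / (370.3 × 11.4) = 1.125.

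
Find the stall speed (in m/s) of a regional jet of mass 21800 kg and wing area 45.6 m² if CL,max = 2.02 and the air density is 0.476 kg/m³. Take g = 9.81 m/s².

Weight W = mg = 21800 × 9.81 = 2.139×10^5 N.
V_stall = √(2W/(ρ·S·CL,max)) = √(2 × 2.139×10^5 / (0.476 × 45.6 × 2.02))
V_stall = √9755 = 98.8 m/s

V_stall = 98.8 m/s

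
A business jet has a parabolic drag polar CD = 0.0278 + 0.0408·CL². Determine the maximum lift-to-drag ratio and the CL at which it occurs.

(L/D)max = 14.8, at CL = 0.825

For CD = CD0 + K·CL², (L/D)max occurs at CL* = √(CD0/K) and equals 1/(2√(K·CD0)).
(L/D)max = 1/(2√(0.0408 × 0.0278)) = 1/(2 × 0.03368) = 14.8
CL* = √(0.0278/0.0408) = 0.825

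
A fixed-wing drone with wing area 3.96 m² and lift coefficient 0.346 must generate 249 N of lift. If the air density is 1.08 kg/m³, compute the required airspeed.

v = 18.3 m/s

L = ½ρv²S·CL ⇒ v = √(2L/(ρ·S·CL))
v = √(2 × 249 / (1.08 × 3.96 × 0.346)) = √336.5 = 18.3 m/s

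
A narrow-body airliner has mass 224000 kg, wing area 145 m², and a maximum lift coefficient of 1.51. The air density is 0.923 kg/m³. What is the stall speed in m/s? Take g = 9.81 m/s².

Stall occurs when L = W at CL,max. W = mg = 224000 × 9.81 = 2.197×10^6 N.
V_stall = √(2W/(ρ·S·CL,max)) = √(2 × 2.197×10^6 / (0.923 × 145 × 1.51))
V_stall = √21750 = 147 m/s

V_stall = 147 m/s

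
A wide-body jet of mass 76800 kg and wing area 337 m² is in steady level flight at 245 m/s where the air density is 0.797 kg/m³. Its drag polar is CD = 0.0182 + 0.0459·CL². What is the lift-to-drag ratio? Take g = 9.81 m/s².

L/D = 5.02

Level flight ⇒ L = W = m·g = 76800 × 9.81 = 7.5341×10^5 N.
q = ½ρv² = ½ × 0.797 × 245² = 23920 Pa.
CL = 2W/(ρv²S) = 2×7.5341×10^5/(0.797×245²×337) = 0.09346.
CD = 0.0182 + 0.0459 × 0.09346² = 0.0186.
L/D = CL/CD = 0.09346 / 0.0186 = 5.02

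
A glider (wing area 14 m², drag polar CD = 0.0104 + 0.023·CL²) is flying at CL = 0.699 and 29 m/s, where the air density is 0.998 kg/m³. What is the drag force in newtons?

D = 127 N

CD = 0.0104 + 0.023 × 0.699² = 0.02164
D = ½ρv²S·CD = ½ × 0.998 × 29² × 14 × 0.02164 = 127 N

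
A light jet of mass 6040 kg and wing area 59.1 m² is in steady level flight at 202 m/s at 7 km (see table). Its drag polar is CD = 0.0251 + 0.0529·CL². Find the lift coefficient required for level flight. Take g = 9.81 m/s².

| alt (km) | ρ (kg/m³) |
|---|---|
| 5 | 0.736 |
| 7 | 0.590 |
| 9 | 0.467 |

At 7 km, from the table: ρ = 0.590 kg/m³.
In steady level flight, lift balances weight: W = mg = 6040 × 9.81 = 59252 N.
Dynamic pressure q = 0.5 × 0.59 × 202² = 12040 Pa.
CL = W/(q·S) = 59252 / (12040 × 59.1) = 0.08329.

CL = 0.0833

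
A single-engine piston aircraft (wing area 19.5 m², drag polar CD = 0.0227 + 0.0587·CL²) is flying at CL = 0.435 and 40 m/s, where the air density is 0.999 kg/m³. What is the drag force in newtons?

D = 527 N

CD = 0.0227 + 0.0587 × 0.435² = 0.03381
D = ½ρv²S·CD = ½ × 0.999 × 40² × 19.5 × 0.03381 = 527 N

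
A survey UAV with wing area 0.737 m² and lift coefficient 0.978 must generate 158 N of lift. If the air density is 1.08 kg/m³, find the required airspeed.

v = 20.1 m/s

L = ½ρv²S·CL ⇒ v = √(2L/(ρ·S·CL))
v = √(2 × 158 / (1.08 × 0.737 × 0.978)) = √405.9 = 20.1 m/s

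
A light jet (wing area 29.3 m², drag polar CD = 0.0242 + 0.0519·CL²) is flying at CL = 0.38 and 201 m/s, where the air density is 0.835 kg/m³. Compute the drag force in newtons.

D = 15700 N

CD = 0.0242 + 0.0519 × 0.38² = 0.03169
D = ½ρv²S·CD = ½ × 0.835 × 201² × 29.3 × 0.03169 = 15700 N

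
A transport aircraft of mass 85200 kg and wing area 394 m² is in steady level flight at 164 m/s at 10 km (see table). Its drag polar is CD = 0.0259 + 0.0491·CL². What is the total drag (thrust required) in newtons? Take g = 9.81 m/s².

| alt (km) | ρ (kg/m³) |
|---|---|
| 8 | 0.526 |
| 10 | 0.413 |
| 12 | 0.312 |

D = 72400 N

At 10 km, from the table: ρ = 0.413 kg/m³.
In steady level flight, lift balances weight: W = mg = 85200 × 9.81 = 8.3581×10^5 N.
q = ½ρv² = ½ × 0.413 × 164² = 5554 Pa.
CL = W/(q·S) = 8.3581×10^5 / (5554 × 394) = 0.3819.
CD = 0.0259 + 0.0491 × 0.3819² = 0.03306.
D = q·S·CD = 5554 × 394 × 0.03306 = 72350 N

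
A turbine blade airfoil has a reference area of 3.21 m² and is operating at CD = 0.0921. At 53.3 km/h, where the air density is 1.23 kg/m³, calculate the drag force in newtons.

D = 39.9 N

Convert speed: v = 53.3 km/h ÷ 3.6 = 14.81 m/s.
D = ½ρv²S·CD = ½ × 1.23 × 14.81² × 3.21 × 0.0921 = 39.9 N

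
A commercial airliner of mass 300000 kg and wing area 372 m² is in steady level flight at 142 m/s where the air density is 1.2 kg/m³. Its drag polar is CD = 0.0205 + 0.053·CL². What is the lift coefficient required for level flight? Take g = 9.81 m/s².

Level flight ⇒ L = W = m·g = 300000 × 9.81 = 2.943×10^6 N.
q = ½ρv² = ½ × 1.2 × 142² = 12100 Pa.
CL = W/(q·S) = 2.943×10^6 / (12100 × 372) = 0.6539.

CL = 0.654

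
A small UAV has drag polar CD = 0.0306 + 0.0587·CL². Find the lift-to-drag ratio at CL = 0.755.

L/D = 11.8

CD = 0.0306 + 0.0587 × 0.755² = 0.06406
L/D = CL/CD = 0.755 / 0.06406 = 11.8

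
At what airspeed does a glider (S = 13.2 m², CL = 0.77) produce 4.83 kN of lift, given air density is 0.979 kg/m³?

L = ½ρv²S·CL ⇒ v = √(2L/(ρ·S·CL))
v = √(2 × 4830 / (0.979 × 13.2 × 0.77)) = √970.8 = 31.2 m/s

v = 31.2 m/s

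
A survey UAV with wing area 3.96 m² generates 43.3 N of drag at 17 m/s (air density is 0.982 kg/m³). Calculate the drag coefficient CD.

CD = 0.0771

From D = ½ρv²S·CD, rearranging gives CD = 2D/(ρv²S).
CD = 2 × 43.3 / (0.982 × 17² × 3.96) = 0.0771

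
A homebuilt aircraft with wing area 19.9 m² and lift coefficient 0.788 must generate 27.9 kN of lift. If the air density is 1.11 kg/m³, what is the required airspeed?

L = ½ρv²S·CL ⇒ v = √(2L/(ρ·S·CL))
v = √(2 × 27900 / (1.11 × 19.9 × 0.788)) = √3206 = 56.6 m/s

v = 56.6 m/s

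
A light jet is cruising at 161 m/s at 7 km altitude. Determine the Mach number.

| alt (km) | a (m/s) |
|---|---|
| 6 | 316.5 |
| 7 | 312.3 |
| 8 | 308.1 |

At 7 km, from the table: a = 312.3 m/s.
M = v/a = 161 / 312.3 = 0.516

M = 0.516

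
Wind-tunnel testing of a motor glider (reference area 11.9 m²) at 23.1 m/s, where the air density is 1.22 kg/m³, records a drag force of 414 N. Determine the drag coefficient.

From D = ½ρv²S·CD, rearranging gives CD = 2D/(ρv²S).
CD = 2 × 414 / (1.22 × 23.1² × 11.9) = 0.107

CD = 0.107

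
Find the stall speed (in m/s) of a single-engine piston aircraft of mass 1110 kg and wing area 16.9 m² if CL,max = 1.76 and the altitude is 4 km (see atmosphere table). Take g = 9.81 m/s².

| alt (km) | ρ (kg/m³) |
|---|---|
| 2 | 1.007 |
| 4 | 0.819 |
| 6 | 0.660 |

At 4 km, from the table: ρ = 0.819 kg/m³.
Weight W = mg = 1110 × 9.81 = 10890 N.
V_stall = √(2W/(ρ·S·CL,max)) = √(2 × 10890 / (0.819 × 16.9 × 1.76))
V_stall = √894 = 29.9 m/s

V_stall = 29.9 m/s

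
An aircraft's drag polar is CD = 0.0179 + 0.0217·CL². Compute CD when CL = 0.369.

CD = 0.0179 + 0.0217 × 0.369² = 0.0179 + 0.002955 = 0.0209

CD = 0.0209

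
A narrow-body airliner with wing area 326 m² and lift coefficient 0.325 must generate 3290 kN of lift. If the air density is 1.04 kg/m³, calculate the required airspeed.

L = ½ρv²S·CL ⇒ v = √(2L/(ρ·S·CL))
v = √(2 × 3.29×10^6 / (1.04 × 326 × 0.325)) = √59720 = 244 m/s

v = 244 m/s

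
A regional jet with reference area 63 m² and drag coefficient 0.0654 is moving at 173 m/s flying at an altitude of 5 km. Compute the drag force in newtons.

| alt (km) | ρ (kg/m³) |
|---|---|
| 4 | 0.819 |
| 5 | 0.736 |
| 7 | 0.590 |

D = 45400 N

At 5 km, from the table: ρ = 0.736 kg/m³.
D = ½ρv²S·CD = ½ × 0.736 × 173² × 63 × 0.0654 = 45400 N ≈ 45.4 kN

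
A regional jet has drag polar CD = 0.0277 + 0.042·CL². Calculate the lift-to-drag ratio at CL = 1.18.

CD = 0.0277 + 0.042 × 1.18² = 0.08618
L/D = CL/CD = 1.18 / 0.08618 = 13.7

L/D = 13.7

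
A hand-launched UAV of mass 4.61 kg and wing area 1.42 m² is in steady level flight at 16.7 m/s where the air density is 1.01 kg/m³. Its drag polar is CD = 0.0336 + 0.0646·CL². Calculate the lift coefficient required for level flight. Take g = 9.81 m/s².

Weight W = mg = 4.61 × 9.81 = 45.224 N; in level flight L = W.
Dynamic pressure q = 0.5 × 1.01 × 16.7² = 140.8 Pa.
CL = W/(q·S) = 45.224 / (140.8 × 1.42) = 0.2261.

CL = 0.226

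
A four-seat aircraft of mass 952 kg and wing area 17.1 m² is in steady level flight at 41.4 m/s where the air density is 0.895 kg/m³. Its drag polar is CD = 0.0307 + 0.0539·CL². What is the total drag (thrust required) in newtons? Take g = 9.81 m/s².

D = 761 N

Weight W = mg = 952 × 9.81 = 9339.1 N; in level flight L = W.
Dynamic pressure q = 0.5 × 0.895 × 41.4² = 767 Pa.
CL = W/(q·S) = 9339.1 / (767 × 17.1) = 0.7121.
CD = 0.0307 + 0.0539 × 0.7121² = 0.05803.
D = q·S·CD = 767 × 17.1 × 0.05803 = 761.1 N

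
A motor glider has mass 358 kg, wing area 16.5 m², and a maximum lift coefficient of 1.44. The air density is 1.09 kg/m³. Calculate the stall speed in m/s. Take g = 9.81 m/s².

V_stall = 16.5 m/s

At stall, lift equals weight: L = W = m·g = 358 × 9.81 = 3512 N.
From L = ½ρV²S·CL,max = W: V_stall = √(2W/(ρSCL,max)) = √(2·3512/(1.09·16.5·1.44))
V_stall = √271.2 = 16.5 m/s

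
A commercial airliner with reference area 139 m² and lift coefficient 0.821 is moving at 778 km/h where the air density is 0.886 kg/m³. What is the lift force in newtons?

L = 2.36×10^6 N

Convert speed: v = 778 km/h ÷ 3.6 = 216.1 m/s.
Dynamic pressure q = ½ρv² = ½ × 0.886 × 216.1² = 20690 Pa.
L = q·S·CL = 20690 × 139 × 0.821 = 2.36×10^6 N ≈ 2360 kN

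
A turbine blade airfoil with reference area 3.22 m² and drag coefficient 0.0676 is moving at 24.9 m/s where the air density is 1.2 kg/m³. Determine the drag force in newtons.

D = 81 N

D = ½ρv²S·CD = ½ × 1.2 × 24.9² × 3.22 × 0.0676 = 81 N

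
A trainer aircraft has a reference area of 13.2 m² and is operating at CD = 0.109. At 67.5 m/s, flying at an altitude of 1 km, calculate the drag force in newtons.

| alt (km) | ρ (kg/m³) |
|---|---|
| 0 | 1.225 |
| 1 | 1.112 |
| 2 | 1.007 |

D = 3640 N

At 1 km, from the table: ρ = 1.112 kg/m³.
Dynamic pressure q = ½ρv² = ½ × 1.112 × 67.5² = 2533 Pa.
D = q·S·CD = 2533 × 13.2 × 0.109 = 3640 N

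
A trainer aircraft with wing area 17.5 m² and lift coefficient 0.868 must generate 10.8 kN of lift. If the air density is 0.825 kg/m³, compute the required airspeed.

v = 41.5 m/s

L = ½ρv²S·CL ⇒ v = √(2L/(ρ·S·CL))
v = √(2 × 10800 / (0.825 × 17.5 × 0.868)) = √1724 = 41.5 m/s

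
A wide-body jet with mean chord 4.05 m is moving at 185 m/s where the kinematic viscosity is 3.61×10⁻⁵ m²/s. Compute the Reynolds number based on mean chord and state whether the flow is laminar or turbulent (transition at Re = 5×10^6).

Re = 2.08×10^7 (turbulent)

Re = v·c/ν = 185 × 4.05 / (3.61×10⁻⁵) = 2.08×10^7
Since 2.08×10^7 > 5×10^6, the flow is turbulent.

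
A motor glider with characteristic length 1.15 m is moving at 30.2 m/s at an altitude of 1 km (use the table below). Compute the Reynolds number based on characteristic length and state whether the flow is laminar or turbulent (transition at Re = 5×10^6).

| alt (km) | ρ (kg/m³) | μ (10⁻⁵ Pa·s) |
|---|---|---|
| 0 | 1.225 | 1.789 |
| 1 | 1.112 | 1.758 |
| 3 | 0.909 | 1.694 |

At 1 km, from the table: ρ = 1.112 kg/m³, μ = 1.758×10⁻⁵ Pa·s.
Re = ρ·v·c/μ = 1.112 × 30.2 × 1.15 / (1.758×10⁻⁵) = 2.2×10^6
Since 2.2×10^6 < 5×10^6, the flow is laminar.

Re = 2.2×10^6 (laminar)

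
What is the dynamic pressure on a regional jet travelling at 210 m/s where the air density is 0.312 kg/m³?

q = ½ρv² = ½ × 0.312 × 210² = 6880 Pa

q = 6880 Pa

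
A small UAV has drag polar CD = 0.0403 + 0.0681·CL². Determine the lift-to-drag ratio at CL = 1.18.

L/D = 8.73

CD = 0.0403 + 0.0681 × 1.18² = 0.1351
L/D = CL/CD = 1.18 / 0.1351 = 8.73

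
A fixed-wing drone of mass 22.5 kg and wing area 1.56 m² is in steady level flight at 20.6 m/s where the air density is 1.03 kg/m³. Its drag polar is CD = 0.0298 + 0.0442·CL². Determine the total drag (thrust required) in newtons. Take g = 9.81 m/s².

In steady level flight, lift balances weight: W = mg = 22.5 × 9.81 = 220.73 N.
Dynamic pressure q = 0.5 × 1.03 × 20.6² = 218.5 Pa.
CL = W/(q·S) = 220.73 / (218.5 × 1.56) = 0.6474.
CD = 0.0298 + 0.0442 × 0.6474² = 0.04833.
D = q·S·CD = 218.5 × 1.56 × 0.04833 = 16.48 N

D = 16.5 N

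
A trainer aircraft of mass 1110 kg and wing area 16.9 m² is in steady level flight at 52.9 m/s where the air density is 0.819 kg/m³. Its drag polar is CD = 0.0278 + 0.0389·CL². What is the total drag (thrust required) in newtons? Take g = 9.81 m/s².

Level flight ⇒ L = W = m·g = 1110 × 9.81 = 10889 N.
Dynamic pressure q = 0.5 × 0.819 × 52.9² = 1146 Pa.
CL = W/(q·S) = 10889 / (1146 × 16.9) = 0.5623.
CD = 0.0278 + 0.0389 × 0.5623² = 0.0401.
D = q·S·CD = 1146 × 16.9 × 0.0401 = 776.6 N

D = 777 N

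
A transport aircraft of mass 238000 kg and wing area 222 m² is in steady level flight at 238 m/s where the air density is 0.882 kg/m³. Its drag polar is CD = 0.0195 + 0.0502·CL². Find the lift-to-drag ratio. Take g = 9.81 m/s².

In steady level flight, lift balances weight: W = mg = 238000 × 9.81 = 2.3348×10^6 N.
Dynamic pressure q = 0.5 × 0.882 × 238² = 24980 Pa.
Required CL = L/(qS) = 2.3348×10^6/(24980·222) = 0.421.
CD = 0.0195 + 0.0502 × 0.421² = 0.0284.
L/D = CL/CD = 0.421 / 0.0284 = 14.8

L/D = 14.8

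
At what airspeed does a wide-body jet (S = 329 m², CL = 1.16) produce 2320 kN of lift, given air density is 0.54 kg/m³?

v = 150 m/s

L = ½ρv²S·CL ⇒ v = √(2L/(ρ·S·CL))
v = √(2 × 2.32×10^6 / (0.54 × 329 × 1.16)) = √22510 = 150 m/s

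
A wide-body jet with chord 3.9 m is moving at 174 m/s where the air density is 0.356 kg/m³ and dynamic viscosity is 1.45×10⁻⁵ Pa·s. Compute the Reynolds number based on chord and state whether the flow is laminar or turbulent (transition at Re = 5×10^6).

Re = ρ·v·c/μ = 0.356 × 174 × 3.9 / (1.45×10⁻⁵) = 1.67×10^7
Since 1.67×10^7 > 5×10^6, the flow is turbulent.

Re = 1.67×10^7 (turbulent)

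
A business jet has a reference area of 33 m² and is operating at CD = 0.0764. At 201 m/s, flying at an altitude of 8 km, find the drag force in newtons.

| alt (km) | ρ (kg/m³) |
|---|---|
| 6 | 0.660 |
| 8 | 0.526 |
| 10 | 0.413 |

At 8 km, from the table: ρ = 0.526 kg/m³.
Dynamic pressure q = ½ρv² = ½ × 0.526 × 201² = 10630 Pa.
D = q·S·CD = 10630 × 33 × 0.0764 = 26800 N ≈ 26.8 kN

D = 26800 N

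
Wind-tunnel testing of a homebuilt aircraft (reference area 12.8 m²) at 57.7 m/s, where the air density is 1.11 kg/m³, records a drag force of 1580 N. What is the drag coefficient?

From D = ½ρv²S·CD, rearranging gives CD = 2D/(ρv²S).
CD = 2 × 1580 / (1.11 × 57.7² × 12.8) = 0.0668

CD = 0.0668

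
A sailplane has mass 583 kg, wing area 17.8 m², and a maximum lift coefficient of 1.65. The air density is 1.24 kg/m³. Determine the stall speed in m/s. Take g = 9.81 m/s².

Weight W = mg = 583 × 9.81 = 5719 N.
From L = ½ρV²S·CL,max = W: V_stall = √(2W/(ρSCL,max)) = √(2·5719/(1.24·17.8·1.65))
V_stall = √314.1 = 17.7 m/s

V_stall = 17.7 m/s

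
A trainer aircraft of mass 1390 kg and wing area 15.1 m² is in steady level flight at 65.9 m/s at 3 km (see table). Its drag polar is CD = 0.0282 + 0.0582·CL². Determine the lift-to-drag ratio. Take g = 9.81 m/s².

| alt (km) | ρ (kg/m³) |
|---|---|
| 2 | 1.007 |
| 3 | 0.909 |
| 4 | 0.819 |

At 3 km, from the table: ρ = 0.909 kg/m³.
Weight W = mg = 1390 × 9.81 = 13636 N; in level flight L = W.
q = ½ρv² = ½ × 0.909 × 65.9² = 1974 Pa.
CL = 2W/(ρv²S) = 2×13636/(0.909×65.9²×15.1) = 0.4575.
CD = 0.0282 + 0.0582 × 0.4575² = 0.04038.
L/D = CL/CD = 0.4575 / 0.04038 = 11.3

L/D = 11.3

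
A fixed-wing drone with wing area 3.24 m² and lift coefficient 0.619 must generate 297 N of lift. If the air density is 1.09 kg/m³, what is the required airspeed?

L = ½ρv²S·CL ⇒ v = √(2L/(ρ·S·CL))
v = √(2 × 297 / (1.09 × 3.24 × 0.619)) = √271.7 = 16.5 m/s

v = 16.5 m/s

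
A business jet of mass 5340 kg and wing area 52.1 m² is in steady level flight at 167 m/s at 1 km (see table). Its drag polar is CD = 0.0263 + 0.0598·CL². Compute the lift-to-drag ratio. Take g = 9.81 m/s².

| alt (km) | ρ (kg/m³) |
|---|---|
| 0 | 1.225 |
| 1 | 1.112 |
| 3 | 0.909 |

L/D = 2.44

At 1 km, from the table: ρ = 1.112 kg/m³.
Level flight ⇒ L = W = m·g = 5340 × 9.81 = 52385 N.
q = ½ρv² = ½ × 1.112 × 167² = 15510 Pa.
CL = W/(q·S) = 52385 / (15510 × 52.1) = 0.06484.
CD = 0.0263 + 0.0598 × 0.06484² = 0.02655.
L/D = CL/CD = 0.06484 / 0.02655 = 2.44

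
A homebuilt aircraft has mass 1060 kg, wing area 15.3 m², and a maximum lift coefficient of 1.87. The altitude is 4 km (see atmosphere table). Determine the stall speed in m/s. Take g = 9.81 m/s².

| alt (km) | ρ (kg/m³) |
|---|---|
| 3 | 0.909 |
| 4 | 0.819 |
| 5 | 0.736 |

V_stall = 29.8 m/s

At 4 km, from the table: ρ = 0.819 kg/m³.
At stall, lift equals weight: L = W = m·g = 1060 × 9.81 = 10400 N.
From L = ½ρV²S·CL,max = W: V_stall = √(2W/(ρSCL,max)) = √(2·10400/(0.819·15.3·1.87))
V_stall = √887.5 = 29.8 m/s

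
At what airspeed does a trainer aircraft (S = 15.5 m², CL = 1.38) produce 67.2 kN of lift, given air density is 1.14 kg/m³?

L = ½ρv²S·CL ⇒ v = √(2L/(ρ·S·CL))
v = √(2 × 67200 / (1.14 × 15.5 × 1.38)) = √5512 = 74.2 m/s

v = 74.2 m/s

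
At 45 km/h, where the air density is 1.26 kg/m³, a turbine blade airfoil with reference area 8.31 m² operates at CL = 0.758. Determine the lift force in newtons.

L = 620 N

Convert speed: v = 45 km/h ÷ 3.6 = 12.5 m/s.
L = ½ρv²S·CL = ½ × 1.26 × 12.5² × 8.31 × 0.758 = 620 N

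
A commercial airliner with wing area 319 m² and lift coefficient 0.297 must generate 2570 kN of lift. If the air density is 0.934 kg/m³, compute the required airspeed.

v = 241 m/s

L = ½ρv²S·CL ⇒ v = √(2L/(ρ·S·CL))
v = √(2 × 2.57×10^6 / (0.934 × 319 × 0.297)) = √58090 = 241 m/s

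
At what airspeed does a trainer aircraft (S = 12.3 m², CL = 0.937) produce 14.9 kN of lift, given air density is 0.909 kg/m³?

L = ½ρv²S·CL ⇒ v = √(2L/(ρ·S·CL))
v = √(2 × 14900 / (0.909 × 12.3 × 0.937)) = √2845 = 53.3 m/s

v = 53.3 m/s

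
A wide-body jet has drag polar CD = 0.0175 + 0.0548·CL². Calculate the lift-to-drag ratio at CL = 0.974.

CD = 0.0175 + 0.0548 × 0.974² = 0.06949
L/D = CL/CD = 0.974 / 0.06949 = 14

L/D = 14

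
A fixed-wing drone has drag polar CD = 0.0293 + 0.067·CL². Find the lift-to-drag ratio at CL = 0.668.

L/D = 11.3

CD = 0.0293 + 0.067 × 0.668² = 0.0592
L/D = CL/CD = 0.668 / 0.0592 = 11.3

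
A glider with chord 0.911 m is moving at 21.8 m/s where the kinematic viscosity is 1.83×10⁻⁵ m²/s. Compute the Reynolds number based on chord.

Re = 1.09×10^6

Re = v·c/ν = 21.8 × 0.911 / (1.83×10⁻⁵) = 1.09×10^6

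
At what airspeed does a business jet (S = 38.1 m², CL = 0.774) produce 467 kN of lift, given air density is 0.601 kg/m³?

L = ½ρv²S·CL ⇒ v = √(2L/(ρ·S·CL))
v = √(2 × 4.67×10^5 / (0.601 × 38.1 × 0.774)) = √52700 = 230 m/s

v = 230 m/s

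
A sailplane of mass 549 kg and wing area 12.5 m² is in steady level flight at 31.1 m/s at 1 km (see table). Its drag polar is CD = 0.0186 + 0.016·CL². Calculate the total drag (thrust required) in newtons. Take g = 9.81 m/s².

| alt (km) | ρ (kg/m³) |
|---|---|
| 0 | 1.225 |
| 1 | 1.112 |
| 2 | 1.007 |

D = 194 N

At 1 km, from the table: ρ = 1.112 kg/m³.
Weight W = mg = 549 × 9.81 = 5385.7 N; in level flight L = W.
q = ½ρv² = ½ × 1.112 × 31.1² = 537.8 Pa.
CL = 2W/(ρv²S) = 2×5385.7/(1.112×31.1²×12.5) = 0.8012.
CD = 0.0186 + 0.016 × 0.8012² = 0.02887.
D = q·S·CD = 537.8 × 12.5 × 0.02887 = 194.1 N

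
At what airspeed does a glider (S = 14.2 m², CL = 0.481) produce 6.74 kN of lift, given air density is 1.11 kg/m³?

L = ½ρv²S·CL ⇒ v = √(2L/(ρ·S·CL))
v = √(2 × 6740 / (1.11 × 14.2 × 0.481)) = √1778 = 42.2 m/s

v = 42.2 m/s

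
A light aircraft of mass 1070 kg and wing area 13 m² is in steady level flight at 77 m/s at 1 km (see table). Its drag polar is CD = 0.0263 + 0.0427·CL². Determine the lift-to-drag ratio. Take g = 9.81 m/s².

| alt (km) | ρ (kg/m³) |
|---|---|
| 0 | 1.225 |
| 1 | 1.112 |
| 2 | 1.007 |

At 1 km, from the table: ρ = 1.112 kg/m³.
Level flight ⇒ L = W = m·g = 1070 × 9.81 = 10497 N.
q = ½ρv² = ½ × 1.112 × 77² = 3297 Pa.
Required CL = L/(qS) = 10497/(3297·13) = 0.2449.
CD = 0.0263 + 0.0427 × 0.2449² = 0.02886.
L/D = CL/CD = 0.2449 / 0.02886 = 8.49

L/D = 8.49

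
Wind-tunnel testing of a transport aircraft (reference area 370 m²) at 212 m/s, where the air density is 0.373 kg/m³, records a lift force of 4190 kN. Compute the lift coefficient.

From L = ½ρv²S·CL, rearranging gives CL = 2L/(ρv²S).
CL = 2 × 4.19×10^6 / (0.373 × 212² × 370) = 1.35

CL = 1.35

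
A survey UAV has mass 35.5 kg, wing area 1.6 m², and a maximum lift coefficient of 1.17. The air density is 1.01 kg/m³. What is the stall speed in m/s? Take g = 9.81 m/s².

At stall, lift equals weight: L = W = m·g = 35.5 × 9.81 = 348.3 N.
V_stall = √(2W/(ρ·S·CL,max)) = √(2 × 348.3 / (1.01 × 1.6 × 1.17))
V_stall = √368.4 = 19.2 m/s

V_stall = 19.2 m/s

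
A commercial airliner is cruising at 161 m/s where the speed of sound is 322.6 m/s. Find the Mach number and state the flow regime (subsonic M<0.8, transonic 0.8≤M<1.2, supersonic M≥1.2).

M = 0.499 (subsonic)

M = v/a = 161 / 322.6 = 0.499
M = 0.499 → subsonic.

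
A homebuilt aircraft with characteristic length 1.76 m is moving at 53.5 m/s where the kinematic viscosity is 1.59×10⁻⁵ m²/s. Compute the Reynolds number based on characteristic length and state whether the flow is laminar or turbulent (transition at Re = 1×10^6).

Re = v·c/ν = 53.5 × 1.76 / (1.59×10⁻⁵) = 5.92×10^6
Since 5.92×10^6 > 1×10^6, the flow is turbulent.

Re = 5.92×10^6 (turbulent)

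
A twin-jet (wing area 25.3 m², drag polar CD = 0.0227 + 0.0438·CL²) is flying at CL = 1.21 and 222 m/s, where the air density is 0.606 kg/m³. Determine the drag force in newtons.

D = 32800 N

CD = 0.0227 + 0.0438 × 1.21² = 0.08683
D = ½ρv²S·CD = ½ × 0.606 × 222² × 25.3 × 0.08683 = 32800 N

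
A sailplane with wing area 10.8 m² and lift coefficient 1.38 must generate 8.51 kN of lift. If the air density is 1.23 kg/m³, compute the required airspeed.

L = ½ρv²S·CL ⇒ v = √(2L/(ρ·S·CL))
v = √(2 × 8510 / (1.23 × 10.8 × 1.38)) = √928.4 = 30.5 m/s

v = 30.5 m/s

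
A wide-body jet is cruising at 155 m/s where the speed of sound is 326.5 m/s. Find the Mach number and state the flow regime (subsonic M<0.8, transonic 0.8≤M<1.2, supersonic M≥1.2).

M = v/a = 155 / 326.5 = 0.475
M = 0.475 → subsonic.

M = 0.475 (subsonic)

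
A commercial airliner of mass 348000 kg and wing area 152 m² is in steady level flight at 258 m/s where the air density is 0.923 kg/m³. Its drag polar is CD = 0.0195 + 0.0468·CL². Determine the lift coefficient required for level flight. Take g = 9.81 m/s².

CL = 0.731

In steady level flight, lift balances weight: W = mg = 348000 × 9.81 = 3.4139×10^6 N.
Dynamic pressure q = 0.5 × 0.923 × 258² = 30720 Pa.
Required CL = L/(qS) = 3.4139×10^6/(30720·152) = 0.7311.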